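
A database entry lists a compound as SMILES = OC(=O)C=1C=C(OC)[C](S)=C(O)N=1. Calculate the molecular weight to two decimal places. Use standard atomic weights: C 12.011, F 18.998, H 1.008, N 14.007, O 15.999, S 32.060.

First, the molecular formula is C7H7NO4S (counting implicit H from valence).
  C: 7 × 12.011 = 84.077
  H: 7 × 1.008 = 7.056
  N: 1 × 14.007 = 14.007
  O: 4 × 15.999 = 63.996
  S: 1 × 32.060 = 32.060
Sum: 7×12.011 + 7×1.008 + 1×14.007 + 4×15.999 + 1×32.060 = 201.196 → 201.20 g/mol.

201.20 g/mol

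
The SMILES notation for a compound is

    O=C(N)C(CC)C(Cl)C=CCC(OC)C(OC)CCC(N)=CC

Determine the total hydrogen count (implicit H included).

31

Walk through each heavy atom and fill implicit hydrogens from standard valence (C 4, N 3, O 2, S 2, halogen 1):
  atom 1: O, bond orders sum to 2 (valence 2) → 0 H
  atom 2: C, bond orders sum to 4 (valence 4) → 0 H
  atom 3: N, bond orders sum to 1 (valence 3) → 2 H
  atom 4: C, bond orders sum to 3 (valence 4) → 1 H
  atom 5: C, bond orders sum to 2 (valence 4) → 2 H
  atom 6: C, bond orders sum to 1 (valence 4) → 3 H
  atom 7: C, bond orders sum to 3 (valence 4) → 1 H
  atom 8: Cl (halogen, monovalent) → 0 H
  atom 9: C, bond orders sum to 3 (valence 4) → 1 H
  atom 10: C, bond orders sum to 3 (valence 4) → 1 H
  atom 11: C, bond orders sum to 2 (valence 4) → 2 H
  atom 12: C, bond orders sum to 3 (valence 4) → 1 H
  atom 13: O, bond orders sum to 2 (valence 2) → 0 H
  atom 14: C, bond orders sum to 1 (valence 4) → 3 H
  atom 15: C, bond orders sum to 3 (valence 4) → 1 H
  atom 16: O, bond orders sum to 2 (valence 2) → 0 H
  atom 17: C, bond orders sum to 1 (valence 4) → 3 H
  atom 18: C, bond orders sum to 2 (valence 4) → 2 H
  atom 19: C, bond orders sum to 2 (valence 4) → 2 H
  atom 20: C, bond orders sum to 4 (valence 4) → 0 H
  atom 21: N, bond orders sum to 1 (valence 3) → 2 H
  atom 22: C, bond orders sum to 3 (valence 4) → 1 H
  atom 23: C, bond orders sum to 1 (valence 4) → 3 H
Total hydrogens: 31.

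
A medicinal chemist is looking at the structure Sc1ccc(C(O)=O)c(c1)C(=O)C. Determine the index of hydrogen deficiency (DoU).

6

Molecular formula: C9H8O3S.
DoU = (2C + 2 + N − H − X) / 2, where X is the halogen count and O/S are ignored.
    = (2·9 + 2 + 0 − 8 − 0) / 2 = 12 / 2 = 6.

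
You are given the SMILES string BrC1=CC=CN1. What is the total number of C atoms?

Count every carbon token in the SMILES (each C, including those in ring-closure positions and inside branches).
Carbon count: 4.

4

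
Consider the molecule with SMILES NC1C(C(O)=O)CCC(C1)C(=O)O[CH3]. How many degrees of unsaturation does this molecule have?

Degree of unsaturation = (number of rings) + (number of π bonds).
Ring closures in the SMILES: 1.
π bonds: 2 double bonds (each 1 DoU) → 2 DoU from unsaturation.
Total DoU = 1 + 2 = 3.

3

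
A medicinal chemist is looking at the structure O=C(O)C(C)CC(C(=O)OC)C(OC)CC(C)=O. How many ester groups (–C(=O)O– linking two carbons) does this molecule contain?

The ester motif appears at heavy-atom position 8 in the SMILES.
Other groups present: 1 carboxylic acid, 1 ether, 1 ketone.
Ester count: 1.

1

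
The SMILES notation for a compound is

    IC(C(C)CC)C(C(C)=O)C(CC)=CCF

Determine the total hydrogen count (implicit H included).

Walk through each heavy atom and fill implicit hydrogens from standard valence (C 4, N 3, O 2, S 2, halogen 1):
  atom 1: I (halogen, monovalent) → 0 H
  atom 2: C, bond orders sum to 3 (valence 4) → 1 H
  atom 3: C, bond orders sum to 3 (valence 4) → 1 H
  atom 4: C, bond orders sum to 1 (valence 4) → 3 H
  atom 5: C, bond orders sum to 2 (valence 4) → 2 H
  atom 6: C, bond orders sum to 1 (valence 4) → 3 H
  atom 7: C, bond orders sum to 3 (valence 4) → 1 H
  atom 8: C, bond orders sum to 4 (valence 4) → 0 H
  atom 9: C, bond orders sum to 1 (valence 4) → 3 H
  atom 10: O, bond orders sum to 2 (valence 2) → 0 H
  atom 11: C, bond orders sum to 4 (valence 4) → 0 H
  atom 12: C, bond orders sum to 2 (valence 4) → 2 H
  atom 13: C, bond orders sum to 1 (valence 4) → 3 H
  atom 14: C, bond orders sum to 3 (valence 4) → 1 H
  atom 15: C, bond orders sum to 2 (valence 4) → 2 H
  atom 16: F (halogen, monovalent) → 0 H
Total hydrogens: 22.

22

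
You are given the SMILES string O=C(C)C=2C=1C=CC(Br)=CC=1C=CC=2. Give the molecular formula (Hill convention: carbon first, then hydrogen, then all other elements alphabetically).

Walk through each heavy atom and fill implicit hydrogens from standard valence (C 4, N 3, O 2, S 2, halogen 1):
  atom 1: O, bond orders sum to 2 (valence 2) → 0 H
  atom 2: C, bond orders sum to 4 (valence 4) → 0 H
  atom 3: C, bond orders sum to 1 (valence 4) → 3 H
  atom 4: C, bond orders sum to 4 (valence 4) → 0 H
  atom 5: C, bond orders sum to 4 (valence 4) → 0 H
  atom 6: C, bond orders sum to 3 (valence 4) → 1 H
  atom 7: C, bond orders sum to 3 (valence 4) → 1 H
  atom 8: C, bond orders sum to 4 (valence 4) → 0 H
  atom 9: Br (halogen, monovalent) → 0 H
  atom 10: C, bond orders sum to 3 (valence 4) → 1 H
  atom 11: C, bond orders sum to 4 (valence 4) → 0 H
  atom 12: C, bond orders sum to 3 (valence 4) → 1 H
  atom 13: C, bond orders sum to 3 (valence 4) → 1 H
  atom 14: C, bond orders sum to 3 (valence 4) → 1 H
Totals → C:12, H:9, Br:1, O:1.
In Hill order: C12H9BrO.

C12H9BrO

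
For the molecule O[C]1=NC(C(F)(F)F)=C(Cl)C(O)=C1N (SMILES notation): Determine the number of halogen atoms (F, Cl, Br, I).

Halogen atoms appear at heavy-atom positions 6, 7, 8, 10 (1×Cl, 3×F).
Other groups present: 2 hydroxyl, 1 primary amine.
Halogen count: 4.

4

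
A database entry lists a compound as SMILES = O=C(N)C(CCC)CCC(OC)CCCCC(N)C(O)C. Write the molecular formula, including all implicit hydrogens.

C16H34N2O3

Walk through each heavy atom and fill implicit hydrogens from standard valence (C 4, N 3, O 2, S 2, halogen 1):
  atom 1: O, bond orders sum to 2 (valence 2) → 0 H
  atom 2: C, bond orders sum to 4 (valence 4) → 0 H
  atom 3: N, bond orders sum to 1 (valence 3) → 2 H
  atom 4: C, bond orders sum to 3 (valence 4) → 1 H
  atom 5: C, bond orders sum to 2 (valence 4) → 2 H
  atom 6: C, bond orders sum to 2 (valence 4) → 2 H
  atom 7: C, bond orders sum to 1 (valence 4) → 3 H
  atom 8: C, bond orders sum to 2 (valence 4) → 2 H
  atom 9: C, bond orders sum to 2 (valence 4) → 2 H
  atom 10: C, bond orders sum to 3 (valence 4) → 1 H
  atom 11: O, bond orders sum to 2 (valence 2) → 0 H
  atom 12: C, bond orders sum to 1 (valence 4) → 3 H
  atom 13: C, bond orders sum to 2 (valence 4) → 2 H
  atom 14: C, bond orders sum to 2 (valence 4) → 2 H
  atom 15: C, bond orders sum to 2 (valence 4) → 2 H
  atom 16: C, bond orders sum to 2 (valence 4) → 2 H
  atom 17: C, bond orders sum to 3 (valence 4) → 1 H
  atom 18: N, bond orders sum to 1 (valence 3) → 2 H
  atom 19: C, bond orders sum to 3 (valence 4) → 1 H
  atom 20: O, bond orders sum to 1 (valence 2) → 1 H
  atom 21: C, bond orders sum to 1 (valence 4) → 3 H
Totals → C:16, H:34, N:2, O:3.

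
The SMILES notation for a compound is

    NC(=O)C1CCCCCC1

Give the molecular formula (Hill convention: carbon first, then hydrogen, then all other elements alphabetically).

Walk through each heavy atom and fill implicit hydrogens from standard valence (C 4, N 3, O 2, S 2, halogen 1):
  atom 1: N, bond orders sum to 1 (valence 3) → 2 H
  atom 2: C, bond orders sum to 4 (valence 4) → 0 H
  atom 3: O, bond orders sum to 2 (valence 2) → 0 H
  atom 4: C, bond orders sum to 3 (valence 4) → 1 H
  atom 5: C, bond orders sum to 2 (valence 4) → 2 H
  atom 6: C, bond orders sum to 2 (valence 4) → 2 H
  atom 7: C, bond orders sum to 2 (valence 4) → 2 H
  atom 8: C, bond orders sum to 2 (valence 4) → 2 H
  atom 9: C, bond orders sum to 2 (valence 4) → 2 H
  atom 10: C, bond orders sum to 2 (valence 4) → 2 H
Totals → C:8, H:15, N:1, O:1.

C8H15NO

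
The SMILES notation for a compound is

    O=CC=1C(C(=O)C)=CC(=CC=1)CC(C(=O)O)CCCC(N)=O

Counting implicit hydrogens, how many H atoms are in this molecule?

Walk through each heavy atom and fill implicit hydrogens from standard valence (C 4, N 3, O 2, S 2, halogen 1):
  atom 1: O, bond orders sum to 2 (valence 2) → 0 H
  atom 2: C, bond orders sum to 3 (valence 4) → 1 H
  atom 3: C, bond orders sum to 4 (valence 4) → 0 H
  atom 4: C, bond orders sum to 4 (valence 4) → 0 H
  atom 5: C, bond orders sum to 4 (valence 4) → 0 H
  atom 6: O, bond orders sum to 2 (valence 2) → 0 H
  atom 7: C, bond orders sum to 1 (valence 4) → 3 H
  atom 8: C, bond orders sum to 3 (valence 4) → 1 H
  atom 9: C, bond orders sum to 4 (valence 4) → 0 H
  atom 10: C, bond orders sum to 3 (valence 4) → 1 H
  atom 11: C, bond orders sum to 3 (valence 4) → 1 H
  atom 12: C, bond orders sum to 2 (valence 4) → 2 H
  atom 13: C, bond orders sum to 3 (valence 4) → 1 H
  atom 14: C, bond orders sum to 4 (valence 4) → 0 H
  atom 15: O, bond orders sum to 2 (valence 2) → 0 H
  atom 16: O, bond orders sum to 1 (valence 2) → 1 H
  atom 17: C, bond orders sum to 2 (valence 4) → 2 H
  atom 18: C, bond orders sum to 2 (valence 4) → 2 H
  atom 19: C, bond orders sum to 2 (valence 4) → 2 H
  atom 20: C, bond orders sum to 4 (valence 4) → 0 H
  atom 21: N, bond orders sum to 1 (valence 3) → 2 H
  atom 22: O, bond orders sum to 2 (valence 2) → 0 H
Total hydrogens: 19.

19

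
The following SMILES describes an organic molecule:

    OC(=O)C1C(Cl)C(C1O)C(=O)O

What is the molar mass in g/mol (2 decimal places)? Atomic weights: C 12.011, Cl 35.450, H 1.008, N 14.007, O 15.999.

First, the molecular formula is C6H7ClO5 (counting implicit H from valence).
  C: 6 × 12.011 = 72.066
  Cl: 1 × 35.450 = 35.450
  H: 7 × 1.008 = 7.056
  O: 5 × 15.999 = 79.995
Sum: 6×12.011 + 1×35.450 + 7×1.008 + 5×15.999 = 194.567 → 194.57 g/mol.

194.57 g/mol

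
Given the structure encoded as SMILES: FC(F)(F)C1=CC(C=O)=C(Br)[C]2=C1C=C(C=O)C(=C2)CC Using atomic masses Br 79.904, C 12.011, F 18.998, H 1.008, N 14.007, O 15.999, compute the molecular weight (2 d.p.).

First, the molecular formula is C15H10BrF3O2 (counting implicit H from valence).
  Br: 1 × 79.904 = 79.904
  C: 15 × 12.011 = 180.165
  F: 3 × 18.998 = 56.994
  H: 10 × 1.008 = 10.080
  O: 2 × 15.999 = 31.998
Sum: 1×79.904 + 15×12.011 + 3×18.998 + 10×1.008 + 2×15.999 = 359.141 → 359.14 g/mol.

359.14 g/mol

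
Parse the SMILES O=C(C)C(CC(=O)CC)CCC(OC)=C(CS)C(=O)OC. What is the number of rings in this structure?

In SMILES, each pair of matching ring-closure digits denotes one ring-closing bond; the number of such bonds equals the number of independent rings.
Ring-closure bonds here: 0.

0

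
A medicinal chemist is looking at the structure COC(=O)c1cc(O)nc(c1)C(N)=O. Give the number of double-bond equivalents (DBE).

6

Molecular formula: C8H8N2O4.
DoU = (2C + 2 + N − H − X) / 2, where X is the halogen count and O/S are ignored.
    = (2·8 + 2 + 2 − 8 − 0) / 2 = 12 / 2 = 6.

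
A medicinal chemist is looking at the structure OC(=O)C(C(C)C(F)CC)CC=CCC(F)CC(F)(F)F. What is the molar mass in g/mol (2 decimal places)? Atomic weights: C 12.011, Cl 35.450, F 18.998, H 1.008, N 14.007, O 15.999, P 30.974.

First, the molecular formula is C14H21F5O2 (counting implicit H from valence).
  C: 14 × 12.011 = 168.154
  F: 5 × 18.998 = 94.990
  H: 21 × 1.008 = 21.168
  O: 2 × 15.999 = 31.998
Sum: 14×12.011 + 5×18.998 + 21×1.008 + 2×15.999 = 316.310 → 316.31 g/mol.

316.31 g/mol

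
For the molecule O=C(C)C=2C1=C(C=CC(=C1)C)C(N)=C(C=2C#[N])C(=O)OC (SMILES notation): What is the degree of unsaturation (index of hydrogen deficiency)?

Molecular formula: C16H14N2O3.
DoU = (2C + 2 + N − H − X) / 2, where X is the halogen count and O/S are ignored.
    = (2·16 + 2 + 2 − 14 − 0) / 2 = 22 / 2 = 11.

11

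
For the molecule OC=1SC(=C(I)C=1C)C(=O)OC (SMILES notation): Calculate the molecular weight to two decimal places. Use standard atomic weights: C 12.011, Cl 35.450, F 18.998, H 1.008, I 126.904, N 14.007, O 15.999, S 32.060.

298.09 g/mol

First, the molecular formula is C7H7IO3S (counting implicit H from valence).
  C: 7 × 12.011 = 84.077
  H: 7 × 1.008 = 7.056
  I: 1 × 126.904 = 126.904
  O: 3 × 15.999 = 47.997
  S: 1 × 32.060 = 32.060
Sum: 7×12.011 + 7×1.008 + 1×126.904 + 3×15.999 + 1×32.060 = 298.094 → 298.09 g/mol.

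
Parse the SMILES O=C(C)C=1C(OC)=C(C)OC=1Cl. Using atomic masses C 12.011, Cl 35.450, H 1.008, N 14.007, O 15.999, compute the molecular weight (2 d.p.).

188.61 g/mol

First, the molecular formula is C8H9ClO3 (counting implicit H from valence).
  C: 8 × 12.011 = 96.088
  Cl: 1 × 35.450 = 35.450
  H: 9 × 1.008 = 9.072
  O: 3 × 15.999 = 47.997
Sum: 8×12.011 + 1×35.450 + 9×1.008 + 3×15.999 = 188.607 → 188.61 g/mol.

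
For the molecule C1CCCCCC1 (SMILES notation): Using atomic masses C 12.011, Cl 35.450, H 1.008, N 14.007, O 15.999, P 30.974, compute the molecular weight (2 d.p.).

98.19 g/mol

First, the molecular formula is C7H14 (counting implicit H from valence).
  C: 7 × 12.011 = 84.077
  H: 14 × 1.008 = 14.112
Sum: 7×12.011 + 14×1.008 = 98.189 → 98.19 g/mol.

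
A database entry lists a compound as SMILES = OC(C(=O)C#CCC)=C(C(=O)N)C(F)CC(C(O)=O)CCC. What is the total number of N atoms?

1

Scan the SMILES for N atoms (remember two-letter symbols like Cl and Br are single atoms).
Nitrogen count: 1.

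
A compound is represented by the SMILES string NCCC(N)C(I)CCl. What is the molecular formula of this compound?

Walk through each heavy atom and fill implicit hydrogens from standard valence (C 4, N 3, O 2, S 2, halogen 1):
  atom 1: N, bond orders sum to 1 (valence 3) → 2 H
  atom 2: C, bond orders sum to 2 (valence 4) → 2 H
  atom 3: C, bond orders sum to 2 (valence 4) → 2 H
  atom 4: C, bond orders sum to 3 (valence 4) → 1 H
  atom 5: N, bond orders sum to 1 (valence 3) → 2 H
  atom 6: C, bond orders sum to 3 (valence 4) → 1 H
  atom 7: I (halogen, monovalent) → 0 H
  atom 8: C, bond orders sum to 2 (valence 4) → 2 H
  atom 9: Cl (halogen, monovalent) → 0 H
Totals → C:5, H:12, Cl:1, I:1, N:2.
In Hill order: C5H12ClIN2.

C5H12ClIN2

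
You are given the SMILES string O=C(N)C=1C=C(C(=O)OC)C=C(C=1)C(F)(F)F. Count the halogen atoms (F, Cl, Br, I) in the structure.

3

Halogen atoms appear at heavy-atom positions 15, 16, 17 (3×F).
Other groups present: 1 amide, 1 ester.
Halogen count: 3.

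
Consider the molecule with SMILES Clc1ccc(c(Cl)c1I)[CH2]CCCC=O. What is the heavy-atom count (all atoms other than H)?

15

Every atom symbol written in the SMILES (organic subset) is one heavy atom; implicit H are not written.
Heavy atoms by element → C:11, Cl:2, I:1, O:1.
Total: 15.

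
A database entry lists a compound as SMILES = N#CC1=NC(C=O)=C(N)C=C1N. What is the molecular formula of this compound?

C7H6N4O

Walk through each heavy atom and fill implicit hydrogens from standard valence (C 4, N 3, O 2, S 2, halogen 1):
  atom 1: N, bond orders sum to 3 (valence 3) → 0 H
  atom 2: C, bond orders sum to 4 (valence 4) → 0 H
  atom 3: C, bond orders sum to 4 (valence 4) → 0 H
  atom 4: N, bond orders sum to 3 (valence 3) → 0 H
  atom 5: C, bond orders sum to 4 (valence 4) → 0 H
  atom 6: C, bond orders sum to 3 (valence 4) → 1 H
  atom 7: O, bond orders sum to 2 (valence 2) → 0 H
  atom 8: C, bond orders sum to 4 (valence 4) → 0 H
  atom 9: N, bond orders sum to 1 (valence 3) → 2 H
  atom 10: C, bond orders sum to 3 (valence 4) → 1 H
  atom 11: C, bond orders sum to 4 (valence 4) → 0 H
  atom 12: N, bond orders sum to 1 (valence 3) → 2 H
Totals → C:7, H:6, N:4, O:1.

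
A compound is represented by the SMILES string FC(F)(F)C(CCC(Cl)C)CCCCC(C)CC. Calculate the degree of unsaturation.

0

Molecular formula: C14H26ClF3.
DoU = (2C + 2 + N − H − X) / 2, where X is the halogen count and O/S are ignored.
    = (2·14 + 2 + 0 − 26 − 4) / 2 = 0 / 2 = 0.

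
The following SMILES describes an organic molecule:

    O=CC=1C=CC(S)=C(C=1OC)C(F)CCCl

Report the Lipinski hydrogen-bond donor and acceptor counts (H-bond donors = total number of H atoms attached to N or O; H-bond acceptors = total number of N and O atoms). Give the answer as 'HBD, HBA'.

0, 2

Donors: find every N or O and count the H atoms it carries.
  atom 1 (O): bond orders sum to 2 → 0 H
  atom 10 (O): bond orders sum to 2 → 0 H
Lipinski HBD = 0.
Acceptors: N atoms = 0, O atoms = 2 → HBA = 2.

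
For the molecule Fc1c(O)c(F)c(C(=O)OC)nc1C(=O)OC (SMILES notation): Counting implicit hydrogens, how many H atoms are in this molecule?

Walk through each heavy atom and fill implicit hydrogens from standard valence (C 4, N 3, O 2, S 2, halogen 1); for lowercase aromatic atoms, an aromatic c carries 1 H when it has two neighbours and 0 H with three, and aromatic n carries 0 H:
  atom 1: F (halogen, monovalent) → 0 H
  atom 2: aromatic c, 3 neighbours → 0 H
  atom 3: aromatic c, 3 neighbours → 0 H
  atom 4: O, bond orders sum to 1 (valence 2) → 1 H
  atom 5: aromatic c, 3 neighbours → 0 H
  atom 6: F (halogen, monovalent) → 0 H
  atom 7: aromatic c, 3 neighbours → 0 H
  atom 8: C, bond orders sum to 4 (valence 4) → 0 H
  atom 9: O, bond orders sum to 2 (valence 2) → 0 H
  atom 10: O, bond orders sum to 2 (valence 2) → 0 H
  atom 11: C, bond orders sum to 1 (valence 4) → 3 H
  atom 12: aromatic n, 2 neighbours → 0 H
  atom 13: aromatic c, 3 neighbours → 0 H
  atom 14: C, bond orders sum to 4 (valence 4) → 0 H
  atom 15: O, bond orders sum to 2 (valence 2) → 0 H
  atom 16: O, bond orders sum to 2 (valence 2) → 0 H
  atom 17: C, bond orders sum to 1 (valence 4) → 3 H
Total hydrogens: 7.

7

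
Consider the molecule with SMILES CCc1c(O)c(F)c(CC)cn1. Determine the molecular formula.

C9H12FNO

Walk through each heavy atom and fill implicit hydrogens from standard valence (C 4, N 3, O 2, S 2, halogen 1); for lowercase aromatic atoms, an aromatic c carries 1 H when it has two neighbours and 0 H with three, and aromatic n carries 0 H:
  atom 1: C, bond orders sum to 1 (valence 4) → 3 H
  atom 2: C, bond orders sum to 2 (valence 4) → 2 H
  atom 3: aromatic c, 3 neighbours → 0 H
  atom 4: aromatic c, 3 neighbours → 0 H
  atom 5: O, bond orders sum to 1 (valence 2) → 1 H
  atom 6: aromatic c, 3 neighbours → 0 H
  atom 7: F (halogen, monovalent) → 0 H
  atom 8: aromatic c, 3 neighbours → 0 H
  atom 9: C, bond orders sum to 2 (valence 4) → 2 H
  atom 10: C, bond orders sum to 1 (valence 4) → 3 H
  atom 11: aromatic c, 2 neighbours → 1 H
  atom 12: aromatic n, 2 neighbours → 0 H
Totals → C:9, H:12, F:1, N:1, O:1.
In Hill order: C9H12FNO.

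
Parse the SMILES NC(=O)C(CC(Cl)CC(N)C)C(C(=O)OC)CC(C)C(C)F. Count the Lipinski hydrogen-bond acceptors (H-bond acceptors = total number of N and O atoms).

5

N atoms: 2; O atoms: 3.
Lipinski HBA = 2 + 3 = 5.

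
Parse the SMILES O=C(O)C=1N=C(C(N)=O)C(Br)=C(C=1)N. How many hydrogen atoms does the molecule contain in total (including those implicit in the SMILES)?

6

Walk through each heavy atom and fill implicit hydrogens from standard valence (C 4, N 3, O 2, S 2, halogen 1):
  atom 1: O, bond orders sum to 2 (valence 2) → 0 H
  atom 2: C, bond orders sum to 4 (valence 4) → 0 H
  atom 3: O, bond orders sum to 1 (valence 2) → 1 H
  atom 4: C, bond orders sum to 4 (valence 4) → 0 H
  atom 5: N, bond orders sum to 3 (valence 3) → 0 H
  atom 6: C, bond orders sum to 4 (valence 4) → 0 H
  atom 7: C, bond orders sum to 4 (valence 4) → 0 H
  atom 8: N, bond orders sum to 1 (valence 3) → 2 H
  atom 9: O, bond orders sum to 2 (valence 2) → 0 H
  atom 10: C, bond orders sum to 4 (valence 4) → 0 H
  atom 11: Br (halogen, monovalent) → 0 H
  atom 12: C, bond orders sum to 4 (valence 4) → 0 H
  atom 13: C, bond orders sum to 3 (valence 4) → 1 H
  atom 14: N, bond orders sum to 1 (valence 3) → 2 H
Total hydrogens: 6.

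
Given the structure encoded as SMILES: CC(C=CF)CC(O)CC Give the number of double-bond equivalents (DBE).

1

Molecular formula: C8H15FO.
DoU = (2C + 2 + N − H − X) / 2, where X is the halogen count and O/S are ignored.
    = (2·8 + 2 + 0 − 15 − 1) / 2 = 2 / 2 = 1.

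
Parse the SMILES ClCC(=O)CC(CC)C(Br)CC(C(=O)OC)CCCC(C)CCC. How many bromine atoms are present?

1

Scan the SMILES for Br atoms (remember two-letter symbols like Cl and Br are single atoms).
Bromine count: 1.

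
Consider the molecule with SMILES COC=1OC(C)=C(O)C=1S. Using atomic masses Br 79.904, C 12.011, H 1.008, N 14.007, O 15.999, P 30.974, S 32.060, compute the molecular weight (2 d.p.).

160.19 g/mol

First, the molecular formula is C6H8O3S (counting implicit H from valence).
  C: 6 × 12.011 = 72.066
  H: 8 × 1.008 = 8.064
  O: 3 × 15.999 = 47.997
  S: 1 × 32.060 = 32.060
Sum: 6×12.011 + 8×1.008 + 3×15.999 + 1×32.060 = 160.187 → 160.19 g/mol.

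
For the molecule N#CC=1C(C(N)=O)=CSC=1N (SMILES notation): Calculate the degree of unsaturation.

6

Molecular formula: C6H5N3OS.
DoU = (2C + 2 + N − H − X) / 2, where X is the halogen count and O/S are ignored.
    = (2·6 + 2 + 3 − 5 − 0) / 2 = 12 / 2 = 6.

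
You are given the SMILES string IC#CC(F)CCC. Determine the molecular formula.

Walk through each heavy atom and fill implicit hydrogens from standard valence (C 4, N 3, O 2, S 2, halogen 1):
  atom 1: I (halogen, monovalent) → 0 H
  atom 2: C, bond orders sum to 4 (valence 4) → 0 H
  atom 3: C, bond orders sum to 4 (valence 4) → 0 H
  atom 4: C, bond orders sum to 3 (valence 4) → 1 H
  atom 5: F (halogen, monovalent) → 0 H
  atom 6: C, bond orders sum to 2 (valence 4) → 2 H
  atom 7: C, bond orders sum to 2 (valence 4) → 2 H
  atom 8: C, bond orders sum to 1 (valence 4) → 3 H
Totals → C:6, H:8, F:1, I:1.

C6H8FI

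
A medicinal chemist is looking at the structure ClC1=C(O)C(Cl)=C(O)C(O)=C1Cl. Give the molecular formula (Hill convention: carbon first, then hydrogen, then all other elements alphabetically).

C6H3Cl3O3

Walk through each heavy atom and fill implicit hydrogens from standard valence (C 4, N 3, O 2, S 2, halogen 1):
  atom 1: Cl (halogen, monovalent) → 0 H
  atom 2: C, bond orders sum to 4 (valence 4) → 0 H
  atom 3: C, bond orders sum to 4 (valence 4) → 0 H
  atom 4: O, bond orders sum to 1 (valence 2) → 1 H
  atom 5: C, bond orders sum to 4 (valence 4) → 0 H
  atom 6: Cl (halogen, monovalent) → 0 H
  atom 7: C, bond orders sum to 4 (valence 4) → 0 H
  atom 8: O, bond orders sum to 1 (valence 2) → 1 H
  atom 9: C, bond orders sum to 4 (valence 4) → 0 H
  atom 10: O, bond orders sum to 1 (valence 2) → 1 H
  atom 11: C, bond orders sum to 4 (valence 4) → 0 H
  atom 12: Cl (halogen, monovalent) → 0 H
Totals → C:6, H:3, Cl:3, O:3.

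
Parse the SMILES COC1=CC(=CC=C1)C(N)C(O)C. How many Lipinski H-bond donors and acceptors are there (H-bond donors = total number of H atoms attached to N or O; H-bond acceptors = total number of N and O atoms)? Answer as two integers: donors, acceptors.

Donors: find every N or O and count the H atoms it carries.
  atom 2 (O): bond orders sum to 2 → 0 H
  atom 10 (N): bond orders sum to 1 → 2 H
  atom 12 (O): bond orders sum to 1 → 1 H
Lipinski HBD = 3.
Acceptors: N atoms = 1, O atoms = 2 → HBA = 3.

3, 3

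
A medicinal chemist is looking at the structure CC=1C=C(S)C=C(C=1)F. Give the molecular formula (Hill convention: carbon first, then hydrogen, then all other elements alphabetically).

C7H7FS

Walk through each heavy atom and fill implicit hydrogens from standard valence (C 4, N 3, O 2, S 2, halogen 1):
  atom 1: C, bond orders sum to 1 (valence 4) → 3 H
  atom 2: C, bond orders sum to 4 (valence 4) → 0 H
  atom 3: C, bond orders sum to 3 (valence 4) → 1 H
  atom 4: C, bond orders sum to 4 (valence 4) → 0 H
  atom 5: S, bond orders sum to 1 (valence 2) → 1 H
  atom 6: C, bond orders sum to 3 (valence 4) → 1 H
  atom 7: C, bond orders sum to 4 (valence 4) → 0 H
  atom 8: C, bond orders sum to 3 (valence 4) → 1 H
  atom 9: F (halogen, monovalent) → 0 H
Totals → C:7, H:7, F:1, S:1.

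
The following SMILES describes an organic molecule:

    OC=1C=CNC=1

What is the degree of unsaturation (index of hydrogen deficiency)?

Degree of unsaturation = (number of rings) + (number of π bonds).
Ring closures in the SMILES: 1.
π bonds: 2 double bonds (each 1 DoU) → 2 DoU from unsaturation.
Total DoU = 1 + 2 = 3.

3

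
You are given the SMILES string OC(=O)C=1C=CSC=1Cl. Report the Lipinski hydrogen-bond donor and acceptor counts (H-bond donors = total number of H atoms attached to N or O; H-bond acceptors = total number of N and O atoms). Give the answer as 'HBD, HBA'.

Donors: find every N or O and count the H atoms it carries.
  atom 1 (O): bond orders sum to 1 → 1 H
  atom 3 (O): bond orders sum to 2 → 0 H
Lipinski HBD = 1.
Acceptors: N atoms = 0, O atoms = 2 → HBA = 2.

1, 2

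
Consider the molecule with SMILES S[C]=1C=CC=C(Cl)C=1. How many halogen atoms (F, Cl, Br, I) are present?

Halogen atoms appear at heavy-atom position 7 (1×Cl).
Other groups present: 1 thiol.
Halogen count: 1.

1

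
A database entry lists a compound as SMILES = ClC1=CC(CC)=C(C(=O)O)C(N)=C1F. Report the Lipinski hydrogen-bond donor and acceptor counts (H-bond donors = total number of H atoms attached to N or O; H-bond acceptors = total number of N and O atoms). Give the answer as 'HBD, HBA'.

Donors: find every N or O and count the H atoms it carries.
  atom 9 (O): bond orders sum to 2 → 0 H
  atom 10 (O): bond orders sum to 1 → 1 H
  atom 12 (N): bond orders sum to 1 → 2 H
Lipinski HBD = 3.
Acceptors: N atoms = 1, O atoms = 2 → HBA = 3.

3, 3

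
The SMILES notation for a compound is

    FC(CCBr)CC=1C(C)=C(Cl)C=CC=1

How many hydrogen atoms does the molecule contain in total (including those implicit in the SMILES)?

Walk through each heavy atom and fill implicit hydrogens from standard valence (C 4, N 3, O 2, S 2, halogen 1):
  atom 1: F (halogen, monovalent) → 0 H
  atom 2: C, bond orders sum to 3 (valence 4) → 1 H
  atom 3: C, bond orders sum to 2 (valence 4) → 2 H
  atom 4: C, bond orders sum to 2 (valence 4) → 2 H
  atom 5: Br (halogen, monovalent) → 0 H
  atom 6: C, bond orders sum to 2 (valence 4) → 2 H
  atom 7: C, bond orders sum to 4 (valence 4) → 0 H
  atom 8: C, bond orders sum to 4 (valence 4) → 0 H
  atom 9: C, bond orders sum to 1 (valence 4) → 3 H
  atom 10: C, bond orders sum to 4 (valence 4) → 0 H
  atom 11: Cl (halogen, monovalent) → 0 H
  atom 12: C, bond orders sum to 3 (valence 4) → 1 H
  atom 13: C, bond orders sum to 3 (valence 4) → 1 H
  atom 14: C, bond orders sum to 3 (valence 4) → 1 H
Total hydrogens: 13.

13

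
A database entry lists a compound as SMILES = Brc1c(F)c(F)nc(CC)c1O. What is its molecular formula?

Walk through each heavy atom and fill implicit hydrogens from standard valence (C 4, N 3, O 2, S 2, halogen 1); for lowercase aromatic atoms, an aromatic c carries 1 H when it has two neighbours and 0 H with three, and aromatic n carries 0 H:
  atom 1: Br (halogen, monovalent) → 0 H
  atom 2: aromatic c, 3 neighbours → 0 H
  atom 3: aromatic c, 3 neighbours → 0 H
  atom 4: F (halogen, monovalent) → 0 H
  atom 5: aromatic c, 3 neighbours → 0 H
  atom 6: F (halogen, monovalent) → 0 H
  atom 7: aromatic n, 2 neighbours → 0 H
  atom 8: aromatic c, 3 neighbours → 0 H
  atom 9: C, bond orders sum to 2 (valence 4) → 2 H
  atom 10: C, bond orders sum to 1 (valence 4) → 3 H
  atom 11: aromatic c, 3 neighbours → 0 H
  atom 12: O, bond orders sum to 1 (valence 2) → 1 H
Totals → C:7, H:6, Br:1, F:2, N:1, O:1.
In Hill order: C7H6BrF2NO.

C7H6BrF2NO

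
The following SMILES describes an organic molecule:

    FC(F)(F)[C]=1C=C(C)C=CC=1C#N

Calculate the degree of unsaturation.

Degree of unsaturation = (number of rings) + (number of π bonds).
Ring closures in the SMILES: 1.
π bonds: 3 double bonds (each 1 DoU), 1 triple bond (each 2 DoU) → 5 DoU from unsaturation.
Total DoU = 1 + 5 = 6.

6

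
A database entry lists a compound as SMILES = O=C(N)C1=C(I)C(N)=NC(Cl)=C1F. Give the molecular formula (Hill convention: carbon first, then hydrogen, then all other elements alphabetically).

Walk through each heavy atom and fill implicit hydrogens from standard valence (C 4, N 3, O 2, S 2, halogen 1):
  atom 1: O, bond orders sum to 2 (valence 2) → 0 H
  atom 2: C, bond orders sum to 4 (valence 4) → 0 H
  atom 3: N, bond orders sum to 1 (valence 3) → 2 H
  atom 4: C, bond orders sum to 4 (valence 4) → 0 H
  atom 5: C, bond orders sum to 4 (valence 4) → 0 H
  atom 6: I (halogen, monovalent) → 0 H
  atom 7: C, bond orders sum to 4 (valence 4) → 0 H
  atom 8: N, bond orders sum to 1 (valence 3) → 2 H
  atom 9: N, bond orders sum to 3 (valence 3) → 0 H
  atom 10: C, bond orders sum to 4 (valence 4) → 0 H
  atom 11: Cl (halogen, monovalent) → 0 H
  atom 12: C, bond orders sum to 4 (valence 4) → 0 H
  atom 13: F (halogen, monovalent) → 0 H
Totals → C:6, H:4, Cl:1, F:1, I:1, N:3, O:1.

C6H4ClFIN3O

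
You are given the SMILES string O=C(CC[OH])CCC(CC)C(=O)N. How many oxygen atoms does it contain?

3

Scan the SMILES for O atoms (remember two-letter symbols like Cl and Br are single atoms).
Oxygen count: 3.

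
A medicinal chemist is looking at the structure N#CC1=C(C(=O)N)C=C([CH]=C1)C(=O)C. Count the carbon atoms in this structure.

10

Count every carbon token in the SMILES (each C, including those in ring-closure positions and inside branches).
Carbon count: 10.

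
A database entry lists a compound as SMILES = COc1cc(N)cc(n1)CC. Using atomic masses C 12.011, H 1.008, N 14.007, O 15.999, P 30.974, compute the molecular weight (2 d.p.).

First, the molecular formula is C8H12N2O (counting implicit H from valence).
  C: 8 × 12.011 = 96.088
  H: 12 × 1.008 = 12.096
  N: 2 × 14.007 = 28.014
  O: 1 × 15.999 = 15.999
Sum: 8×12.011 + 12×1.008 + 2×14.007 + 1×15.999 = 152.197 → 152.20 g/mol.

152.20 g/mol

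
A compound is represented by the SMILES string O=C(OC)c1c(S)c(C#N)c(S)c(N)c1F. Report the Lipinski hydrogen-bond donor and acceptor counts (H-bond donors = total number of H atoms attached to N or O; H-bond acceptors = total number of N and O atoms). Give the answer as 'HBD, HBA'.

Donors: find every N or O and count the H atoms it carries.
  atom 1 (O): bond orders sum to 2 → 0 H
  atom 3 (O): bond orders sum to 2 → 0 H
  atom 10 (N): bond orders sum to 3 → 0 H
  atom 14 (N): bond orders sum to 1 → 2 H
Lipinski HBD = 2.
Acceptors: N atoms = 2, O atoms = 2 → HBA = 4.

2, 4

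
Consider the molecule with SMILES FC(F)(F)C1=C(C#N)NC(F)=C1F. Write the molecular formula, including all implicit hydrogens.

Walk through each heavy atom and fill implicit hydrogens from standard valence (C 4, N 3, O 2, S 2, halogen 1):
  atom 1: F (halogen, monovalent) → 0 H
  atom 2: C, bond orders sum to 4 (valence 4) → 0 H
  atom 3: F (halogen, monovalent) → 0 H
  atom 4: F (halogen, monovalent) → 0 H
  atom 5: C, bond orders sum to 4 (valence 4) → 0 H
  atom 6: C, bond orders sum to 4 (valence 4) → 0 H
  atom 7: C, bond orders sum to 4 (valence 4) → 0 H
  atom 8: N, bond orders sum to 3 (valence 3) → 0 H
  atom 9: N, bond orders sum to 2 (valence 3) → 1 H
  atom 10: C, bond orders sum to 4 (valence 4) → 0 H
  atom 11: F (halogen, monovalent) → 0 H
  atom 12: C, bond orders sum to 4 (valence 4) → 0 H
  atom 13: F (halogen, monovalent) → 0 H
Totals → C:6, H:1, F:5, N:2.
In Hill order: C6HF5N2.

C6HF5N2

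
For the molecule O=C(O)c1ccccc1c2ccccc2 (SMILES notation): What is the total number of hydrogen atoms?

Walk through each heavy atom and fill implicit hydrogens from standard valence (C 4, N 3, O 2, S 2, halogen 1); for lowercase aromatic atoms, an aromatic c carries 1 H when it has two neighbours and 0 H with three, and aromatic n carries 0 H:
  atom 1: O, bond orders sum to 2 (valence 2) → 0 H
  atom 2: C, bond orders sum to 4 (valence 4) → 0 H
  atom 3: O, bond orders sum to 1 (valence 2) → 1 H
  atom 4: aromatic c, 3 neighbours → 0 H
  atom 5: aromatic c, 2 neighbours → 1 H
  atom 6: aromatic c, 2 neighbours → 1 H
  atom 7: aromatic c, 2 neighbours → 1 H
  atom 8: aromatic c, 2 neighbours → 1 H
  atom 9: aromatic c, 3 neighbours → 0 H
  atom 10: aromatic c, 3 neighbours → 0 H
  atom 11: aromatic c, 2 neighbours → 1 H
  atom 12: aromatic c, 2 neighbours → 1 H
  atom 13: aromatic c, 2 neighbours → 1 H
  atom 14: aromatic c, 2 neighbours → 1 H
  atom 15: aromatic c, 2 neighbours → 1 H
Total hydrogens: 10.

10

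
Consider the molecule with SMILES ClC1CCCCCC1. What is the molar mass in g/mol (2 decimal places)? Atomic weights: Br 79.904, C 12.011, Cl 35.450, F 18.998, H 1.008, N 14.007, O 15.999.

First, the molecular formula is C7H13Cl (counting implicit H from valence).
  C: 7 × 12.011 = 84.077
  Cl: 1 × 35.450 = 35.450
  H: 13 × 1.008 = 13.104
Sum: 7×12.011 + 1×35.450 + 13×1.008 = 132.631 → 132.63 g/mol.

132.63 g/mol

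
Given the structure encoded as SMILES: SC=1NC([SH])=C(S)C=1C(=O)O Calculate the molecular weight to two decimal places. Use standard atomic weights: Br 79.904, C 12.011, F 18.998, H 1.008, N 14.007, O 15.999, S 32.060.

207.28 g/mol

First, the molecular formula is C5H5NO2S3 (counting implicit H from valence).
  C: 5 × 12.011 = 60.055
  H: 5 × 1.008 = 5.040
  N: 1 × 14.007 = 14.007
  O: 2 × 15.999 = 31.998
  S: 3 × 32.060 = 96.180
Sum: 5×12.011 + 5×1.008 + 1×14.007 + 2×15.999 + 3×32.060 = 207.280 → 207.28 g/mol.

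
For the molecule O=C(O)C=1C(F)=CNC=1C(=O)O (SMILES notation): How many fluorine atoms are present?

1

Scan the SMILES for F atoms (remember two-letter symbols like Cl and Br are single atoms).
Fluorine count: 1.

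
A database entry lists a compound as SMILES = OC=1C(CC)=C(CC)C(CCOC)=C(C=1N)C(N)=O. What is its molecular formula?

C14H22N2O3

Walk through each heavy atom and fill implicit hydrogens from standard valence (C 4, N 3, O 2, S 2, halogen 1):
  atom 1: O, bond orders sum to 1 (valence 2) → 1 H
  atom 2: C, bond orders sum to 4 (valence 4) → 0 H
  atom 3: C, bond orders sum to 4 (valence 4) → 0 H
  atom 4: C, bond orders sum to 2 (valence 4) → 2 H
  atom 5: C, bond orders sum to 1 (valence 4) → 3 H
  atom 6: C, bond orders sum to 4 (valence 4) → 0 H
  atom 7: C, bond orders sum to 2 (valence 4) → 2 H
  atom 8: C, bond orders sum to 1 (valence 4) → 3 H
  atom 9: C, bond orders sum to 4 (valence 4) → 0 H
  atom 10: C, bond orders sum to 2 (valence 4) → 2 H
  atom 11: C, bond orders sum to 2 (valence 4) → 2 H
  atom 12: O, bond orders sum to 2 (valence 2) → 0 H
  atom 13: C, bond orders sum to 1 (valence 4) → 3 H
  atom 14: C, bond orders sum to 4 (valence 4) → 0 H
  atom 15: C, bond orders sum to 4 (valence 4) → 0 H
  atom 16: N, bond orders sum to 1 (valence 3) → 2 H
  atom 17: C, bond orders sum to 4 (valence 4) → 0 H
  atom 18: N, bond orders sum to 1 (valence 3) → 2 H
  atom 19: O, bond orders sum to 2 (valence 2) → 0 H
Totals → C:14, H:22, N:2, O:3.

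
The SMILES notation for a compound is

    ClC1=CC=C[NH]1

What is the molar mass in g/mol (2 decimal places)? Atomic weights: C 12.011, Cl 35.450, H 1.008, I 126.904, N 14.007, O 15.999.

First, the molecular formula is C4H4ClN (counting implicit H from valence).
  C: 4 × 12.011 = 48.044
  Cl: 1 × 35.450 = 35.450
  H: 4 × 1.008 = 4.032
  N: 1 × 14.007 = 14.007
Sum: 4×12.011 + 1×35.450 + 4×1.008 + 1×14.007 = 101.533 → 101.53 g/mol.

101.53 g/mol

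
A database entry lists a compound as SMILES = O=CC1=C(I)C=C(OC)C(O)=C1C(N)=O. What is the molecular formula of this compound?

C9H8INO4

Walk through each heavy atom and fill implicit hydrogens from standard valence (C 4, N 3, O 2, S 2, halogen 1):
  atom 1: O, bond orders sum to 2 (valence 2) → 0 H
  atom 2: C, bond orders sum to 3 (valence 4) → 1 H
  atom 3: C, bond orders sum to 4 (valence 4) → 0 H
  atom 4: C, bond orders sum to 4 (valence 4) → 0 H
  atom 5: I (halogen, monovalent) → 0 H
  atom 6: C, bond orders sum to 3 (valence 4) → 1 H
  atom 7: C, bond orders sum to 4 (valence 4) → 0 H
  atom 8: O, bond orders sum to 2 (valence 2) → 0 H
  atom 9: C, bond orders sum to 1 (valence 4) → 3 H
  atom 10: C, bond orders sum to 4 (valence 4) → 0 H
  atom 11: O, bond orders sum to 1 (valence 2) → 1 H
  atom 12: C, bond orders sum to 4 (valence 4) → 0 H
  atom 13: C, bond orders sum to 4 (valence 4) → 0 H
  atom 14: N, bond orders sum to 1 (valence 3) → 2 H
  atom 15: O, bond orders sum to 2 (valence 2) → 0 H
Totals → C:9, H:8, I:1, N:1, O:4.
In Hill order: C9H8INO4.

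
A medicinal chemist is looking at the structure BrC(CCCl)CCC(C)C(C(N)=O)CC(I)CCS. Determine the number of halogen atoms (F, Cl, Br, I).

3

Halogen atoms appear at heavy-atom positions 1, 5, 16 (1×Br, 1×Cl, 1×I).
Other groups present: 1 amide, 1 thiol.
Halogen count: 3.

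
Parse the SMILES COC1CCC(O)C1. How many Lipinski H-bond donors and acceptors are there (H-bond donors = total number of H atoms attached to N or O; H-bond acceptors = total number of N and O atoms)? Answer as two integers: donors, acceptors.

Donors: find every N or O and count the H atoms it carries.
  atom 2 (O): bond orders sum to 2 → 0 H
  atom 7 (O): bond orders sum to 1 → 1 H
Lipinski HBD = 1.
Acceptors: N atoms = 0, O atoms = 2 → HBA = 2.

1, 2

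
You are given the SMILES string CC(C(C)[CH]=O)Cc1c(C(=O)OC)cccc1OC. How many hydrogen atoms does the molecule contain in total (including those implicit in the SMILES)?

20

Walk through each heavy atom and fill implicit hydrogens from standard valence (C 4, N 3, O 2, S 2, halogen 1); for lowercase aromatic atoms, an aromatic c carries 1 H when it has two neighbours and 0 H with three, and aromatic n carries 0 H:
  atom 1: C, bond orders sum to 1 (valence 4) → 3 H
  atom 2: C, bond orders sum to 3 (valence 4) → 1 H
  atom 3: C, bond orders sum to 3 (valence 4) → 1 H
  atom 4: C, bond orders sum to 1 (valence 4) → 3 H
  atom 5: C with explicit H count 1
  atom 6: O, bond orders sum to 2 (valence 2) → 0 H
  atom 7: C, bond orders sum to 2 (valence 4) → 2 H
  atom 8: aromatic c, 3 neighbours → 0 H
  atom 9: aromatic c, 3 neighbours → 0 H
  atom 10: C, bond orders sum to 4 (valence 4) → 0 H
  atom 11: O, bond orders sum to 2 (valence 2) → 0 H
  atom 12: O, bond orders sum to 2 (valence 2) → 0 H
  atom 13: C, bond orders sum to 1 (valence 4) → 3 H
  atom 14: aromatic c, 2 neighbours → 1 H
  atom 15: aromatic c, 2 neighbours → 1 H
  atom 16: aromatic c, 2 neighbours → 1 H
  atom 17: aromatic c, 3 neighbours → 0 H
  atom 18: O, bond orders sum to 2 (valence 2) → 0 H
  atom 19: C, bond orders sum to 1 (valence 4) → 3 H
Total hydrogens: 20.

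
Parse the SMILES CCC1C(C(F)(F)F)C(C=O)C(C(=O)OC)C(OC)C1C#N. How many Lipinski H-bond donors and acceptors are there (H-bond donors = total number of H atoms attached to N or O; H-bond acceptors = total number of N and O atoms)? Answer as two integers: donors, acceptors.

Donors: find every N or O and count the H atoms it carries.
  atom 11 (O): bond orders sum to 2 → 0 H
  atom 14 (O): bond orders sum to 2 → 0 H
  atom 15 (O): bond orders sum to 2 → 0 H
  atom 18 (O): bond orders sum to 2 → 0 H
  atom 22 (N): bond orders sum to 3 → 0 H
Lipinski HBD = 0.
Acceptors: N atoms = 1, O atoms = 4 → HBA = 5.

0, 5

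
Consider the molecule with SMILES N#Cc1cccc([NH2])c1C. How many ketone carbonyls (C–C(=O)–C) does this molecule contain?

Scan the SMILES for the ketone motif — none present.
Groups that are present: 1 nitrile, 1 primary amine.

0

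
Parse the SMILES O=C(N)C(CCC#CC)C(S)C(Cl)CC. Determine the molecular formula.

C11H18ClNOS

Walk through each heavy atom and fill implicit hydrogens from standard valence (C 4, N 3, O 2, S 2, halogen 1):
  atom 1: O, bond orders sum to 2 (valence 2) → 0 H
  atom 2: C, bond orders sum to 4 (valence 4) → 0 H
  atom 3: N, bond orders sum to 1 (valence 3) → 2 H
  atom 4: C, bond orders sum to 3 (valence 4) → 1 H
  atom 5: C, bond orders sum to 2 (valence 4) → 2 H
  atom 6: C, bond orders sum to 2 (valence 4) → 2 H
  atom 7: C, bond orders sum to 4 (valence 4) → 0 H
  atom 8: C, bond orders sum to 4 (valence 4) → 0 H
  atom 9: C, bond orders sum to 1 (valence 4) → 3 H
  atom 10: C, bond orders sum to 3 (valence 4) → 1 H
  atom 11: S, bond orders sum to 1 (valence 2) → 1 H
  atom 12: C, bond orders sum to 3 (valence 4) → 1 H
  atom 13: Cl (halogen, monovalent) → 0 H
  atom 14: C, bond orders sum to 2 (valence 4) → 2 H
  atom 15: C, bond orders sum to 1 (valence 4) → 3 H
Totals → C:11, H:18, Cl:1, N:1, O:1, S:1.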